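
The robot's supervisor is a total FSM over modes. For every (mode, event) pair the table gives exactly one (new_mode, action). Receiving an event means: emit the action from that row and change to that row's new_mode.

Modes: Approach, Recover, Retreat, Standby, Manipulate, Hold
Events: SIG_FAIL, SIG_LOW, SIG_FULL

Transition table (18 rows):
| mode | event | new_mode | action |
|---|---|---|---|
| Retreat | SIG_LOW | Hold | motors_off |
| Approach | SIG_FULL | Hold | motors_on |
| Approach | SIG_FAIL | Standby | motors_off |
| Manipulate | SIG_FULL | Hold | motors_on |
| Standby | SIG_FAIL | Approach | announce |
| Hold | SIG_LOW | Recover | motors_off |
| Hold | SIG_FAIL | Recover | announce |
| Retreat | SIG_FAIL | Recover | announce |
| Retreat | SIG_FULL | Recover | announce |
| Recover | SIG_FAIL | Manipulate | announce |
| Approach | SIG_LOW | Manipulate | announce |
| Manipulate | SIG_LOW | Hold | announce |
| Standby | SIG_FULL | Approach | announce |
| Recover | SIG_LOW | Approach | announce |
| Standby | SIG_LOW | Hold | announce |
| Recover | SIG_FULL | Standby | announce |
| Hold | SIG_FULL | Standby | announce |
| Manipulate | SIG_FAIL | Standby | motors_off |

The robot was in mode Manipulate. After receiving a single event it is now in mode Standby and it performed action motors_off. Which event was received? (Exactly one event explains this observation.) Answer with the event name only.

try SIG_FAIL: (Manipulate, SIG_FAIL) → (Standby, motors_off)  ← matches
try SIG_LOW: (Manipulate, SIG_LOW) → (Hold, announce)
try SIG_FULL: (Manipulate, SIG_FULL) → (Hold, motors_on)

SIG_FAIL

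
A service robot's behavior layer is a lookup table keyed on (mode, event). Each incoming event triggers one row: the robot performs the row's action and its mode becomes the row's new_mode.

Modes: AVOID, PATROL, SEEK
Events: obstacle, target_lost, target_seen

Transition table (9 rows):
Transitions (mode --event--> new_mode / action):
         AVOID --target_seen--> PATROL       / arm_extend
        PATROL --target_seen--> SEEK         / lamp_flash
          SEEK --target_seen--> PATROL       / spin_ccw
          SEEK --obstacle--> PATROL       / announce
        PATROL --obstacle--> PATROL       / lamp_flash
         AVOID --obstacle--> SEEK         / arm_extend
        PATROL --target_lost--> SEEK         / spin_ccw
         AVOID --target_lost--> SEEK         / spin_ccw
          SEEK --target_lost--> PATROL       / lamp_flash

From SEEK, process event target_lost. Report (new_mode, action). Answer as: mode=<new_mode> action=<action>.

current mode = SEEK; filter table to that mode:
  (SEEK, target_seen) → (PATROL, spin_ccw)
  (SEEK, obstacle) → (PATROL, announce)
  (SEEK, target_lost) → (PATROL, lamp_flash)  ← event matches
event = target_lost selects (PATROL, lamp_flash)

mode=PATROL action=lamp_flash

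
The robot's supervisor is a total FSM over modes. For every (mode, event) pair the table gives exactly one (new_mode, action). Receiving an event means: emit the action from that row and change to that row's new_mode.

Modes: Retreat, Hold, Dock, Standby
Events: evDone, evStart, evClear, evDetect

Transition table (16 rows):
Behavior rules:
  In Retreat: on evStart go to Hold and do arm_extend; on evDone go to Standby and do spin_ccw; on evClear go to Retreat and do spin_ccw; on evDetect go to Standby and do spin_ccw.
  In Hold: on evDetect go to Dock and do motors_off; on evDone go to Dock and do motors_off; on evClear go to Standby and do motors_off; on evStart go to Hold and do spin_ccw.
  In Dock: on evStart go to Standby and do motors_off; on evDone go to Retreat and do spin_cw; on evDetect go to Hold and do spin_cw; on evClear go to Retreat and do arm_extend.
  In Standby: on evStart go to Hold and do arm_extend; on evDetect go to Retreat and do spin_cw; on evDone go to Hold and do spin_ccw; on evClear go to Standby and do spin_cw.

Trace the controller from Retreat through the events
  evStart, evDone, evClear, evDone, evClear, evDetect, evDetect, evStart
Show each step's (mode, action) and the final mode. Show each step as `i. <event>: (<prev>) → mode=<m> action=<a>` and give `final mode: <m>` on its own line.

final mode: Hold

1. evStart: (Retreat) → mode=Hold action=arm_extend
2. evDone: (Hold) → mode=Dock action=motors_off
3. evClear: (Dock) → mode=Retreat action=arm_extend
4. evDone: (Retreat) → mode=Standby action=spin_ccw
5. evClear: (Standby) → mode=Standby action=spin_cw
6. evDetect: (Standby) → mode=Retreat action=spin_cw
7. evDetect: (Retreat) → mode=Standby action=spin_ccw
8. evStart: (Standby) → mode=Hold action=arm_extend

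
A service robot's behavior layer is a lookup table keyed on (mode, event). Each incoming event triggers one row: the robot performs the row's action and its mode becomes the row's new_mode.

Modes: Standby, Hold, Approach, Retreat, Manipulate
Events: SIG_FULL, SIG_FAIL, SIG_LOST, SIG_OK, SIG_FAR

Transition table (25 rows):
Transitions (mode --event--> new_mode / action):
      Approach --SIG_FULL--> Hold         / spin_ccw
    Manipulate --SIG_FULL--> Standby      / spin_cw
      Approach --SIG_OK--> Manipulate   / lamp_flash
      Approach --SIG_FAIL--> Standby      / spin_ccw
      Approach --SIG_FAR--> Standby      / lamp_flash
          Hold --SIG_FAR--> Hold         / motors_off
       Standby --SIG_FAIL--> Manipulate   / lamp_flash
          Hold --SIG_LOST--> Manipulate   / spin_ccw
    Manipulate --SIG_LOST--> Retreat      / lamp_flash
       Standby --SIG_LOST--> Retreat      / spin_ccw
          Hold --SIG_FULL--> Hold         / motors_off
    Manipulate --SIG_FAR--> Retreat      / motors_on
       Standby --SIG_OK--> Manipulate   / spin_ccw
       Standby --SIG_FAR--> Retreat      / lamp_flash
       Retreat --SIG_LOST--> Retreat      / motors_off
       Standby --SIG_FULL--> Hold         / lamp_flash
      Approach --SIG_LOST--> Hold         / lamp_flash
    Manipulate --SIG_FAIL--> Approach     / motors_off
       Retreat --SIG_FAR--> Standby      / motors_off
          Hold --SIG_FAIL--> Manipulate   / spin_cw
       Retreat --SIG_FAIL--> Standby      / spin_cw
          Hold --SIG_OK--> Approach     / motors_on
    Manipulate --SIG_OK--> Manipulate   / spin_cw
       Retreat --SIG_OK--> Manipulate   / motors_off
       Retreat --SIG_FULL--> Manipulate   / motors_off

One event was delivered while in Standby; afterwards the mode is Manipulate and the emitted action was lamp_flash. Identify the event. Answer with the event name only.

try SIG_FULL: (Standby, SIG_FULL) → (Hold, lamp_flash)
try SIG_FAIL: (Standby, SIG_FAIL) → (Manipulate, lamp_flash)  ← matches
try SIG_LOST: (Standby, SIG_LOST) → (Retreat, spin_ccw)
try SIG_OK: (Standby, SIG_OK) → (Manipulate, spin_ccw)
try SIG_FAR: (Standby, SIG_FAR) → (Retreat, lamp_flash)

SIG_FAIL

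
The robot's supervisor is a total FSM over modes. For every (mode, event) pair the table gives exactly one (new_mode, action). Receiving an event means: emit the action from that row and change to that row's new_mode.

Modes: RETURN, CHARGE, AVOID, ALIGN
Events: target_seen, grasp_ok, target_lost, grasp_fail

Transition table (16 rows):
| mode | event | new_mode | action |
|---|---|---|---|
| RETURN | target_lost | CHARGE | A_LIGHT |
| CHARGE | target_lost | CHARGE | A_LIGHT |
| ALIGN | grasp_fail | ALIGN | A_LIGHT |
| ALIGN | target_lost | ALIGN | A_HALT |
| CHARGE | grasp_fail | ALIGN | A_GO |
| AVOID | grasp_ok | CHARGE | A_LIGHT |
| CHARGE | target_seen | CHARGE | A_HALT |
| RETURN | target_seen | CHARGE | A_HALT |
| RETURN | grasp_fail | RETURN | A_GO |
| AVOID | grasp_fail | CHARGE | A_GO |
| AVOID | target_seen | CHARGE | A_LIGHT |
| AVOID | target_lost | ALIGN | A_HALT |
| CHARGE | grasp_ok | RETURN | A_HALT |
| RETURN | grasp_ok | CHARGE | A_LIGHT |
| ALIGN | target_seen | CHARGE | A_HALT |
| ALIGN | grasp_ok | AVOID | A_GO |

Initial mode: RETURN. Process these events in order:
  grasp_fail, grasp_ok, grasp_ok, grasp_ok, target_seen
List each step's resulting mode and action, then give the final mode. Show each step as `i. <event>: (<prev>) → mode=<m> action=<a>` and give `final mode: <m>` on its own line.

1. grasp_fail: (RETURN) → mode=RETURN action=A_GO
2. grasp_ok: (RETURN) → mode=CHARGE action=A_LIGHT
3. grasp_ok: (CHARGE) → mode=RETURN action=A_HALT
4. grasp_ok: (RETURN) → mode=CHARGE action=A_LIGHT
5. target_seen: (CHARGE) → mode=CHARGE action=A_HALT

final mode: CHARGE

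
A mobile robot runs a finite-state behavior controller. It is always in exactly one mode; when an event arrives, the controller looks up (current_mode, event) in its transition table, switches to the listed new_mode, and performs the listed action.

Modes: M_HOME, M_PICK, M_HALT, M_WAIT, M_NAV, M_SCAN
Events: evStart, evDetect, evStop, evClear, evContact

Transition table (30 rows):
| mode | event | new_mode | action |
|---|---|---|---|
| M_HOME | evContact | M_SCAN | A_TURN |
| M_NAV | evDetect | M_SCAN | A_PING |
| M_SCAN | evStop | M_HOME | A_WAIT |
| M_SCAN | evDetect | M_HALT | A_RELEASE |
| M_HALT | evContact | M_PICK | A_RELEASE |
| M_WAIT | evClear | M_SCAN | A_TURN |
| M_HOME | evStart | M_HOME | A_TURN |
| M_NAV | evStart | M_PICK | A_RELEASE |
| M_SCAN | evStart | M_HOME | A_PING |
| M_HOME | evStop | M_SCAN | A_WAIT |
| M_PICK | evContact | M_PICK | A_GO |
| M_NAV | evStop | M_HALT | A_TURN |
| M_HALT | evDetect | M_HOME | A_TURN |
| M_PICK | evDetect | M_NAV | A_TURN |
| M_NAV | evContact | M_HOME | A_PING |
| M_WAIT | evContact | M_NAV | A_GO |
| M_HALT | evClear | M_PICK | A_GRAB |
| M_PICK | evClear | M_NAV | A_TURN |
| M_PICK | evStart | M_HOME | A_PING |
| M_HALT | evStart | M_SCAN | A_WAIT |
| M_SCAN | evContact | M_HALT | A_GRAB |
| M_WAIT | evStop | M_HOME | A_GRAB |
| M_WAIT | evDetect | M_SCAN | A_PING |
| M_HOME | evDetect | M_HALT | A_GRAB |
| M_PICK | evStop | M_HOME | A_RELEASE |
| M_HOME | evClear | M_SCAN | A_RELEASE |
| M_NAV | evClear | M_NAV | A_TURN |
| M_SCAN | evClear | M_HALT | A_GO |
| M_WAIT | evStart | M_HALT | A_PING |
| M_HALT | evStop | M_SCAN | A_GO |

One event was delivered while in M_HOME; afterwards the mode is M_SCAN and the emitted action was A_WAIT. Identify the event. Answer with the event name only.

evStop

try evStart: (M_HOME, evStart) → (M_HOME, A_TURN)
try evDetect: (M_HOME, evDetect) → (M_HALT, A_GRAB)
try evStop: (M_HOME, evStop) → (M_SCAN, A_WAIT)  ← matches
try evClear: (M_HOME, evClear) → (M_SCAN, A_RELEASE)
try evContact: (M_HOME, evContact) → (M_SCAN, A_TURN)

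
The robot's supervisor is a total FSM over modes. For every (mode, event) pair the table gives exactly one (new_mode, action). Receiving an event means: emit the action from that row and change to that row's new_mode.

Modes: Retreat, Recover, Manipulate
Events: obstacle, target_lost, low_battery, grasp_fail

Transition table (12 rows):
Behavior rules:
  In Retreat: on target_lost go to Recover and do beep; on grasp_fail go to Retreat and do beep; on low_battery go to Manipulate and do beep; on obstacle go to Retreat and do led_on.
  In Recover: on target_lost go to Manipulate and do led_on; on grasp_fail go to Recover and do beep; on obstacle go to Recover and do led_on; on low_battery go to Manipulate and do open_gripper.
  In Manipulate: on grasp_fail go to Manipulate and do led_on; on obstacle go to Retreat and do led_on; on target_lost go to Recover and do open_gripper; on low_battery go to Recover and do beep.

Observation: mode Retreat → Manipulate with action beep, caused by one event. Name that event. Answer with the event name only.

low_battery

try obstacle: (Retreat, obstacle) → (Retreat, led_on)
try target_lost: (Retreat, target_lost) → (Recover, beep)
try low_battery: (Retreat, low_battery) → (Manipulate, beep)  ← matches
try grasp_fail: (Retreat, grasp_fail) → (Retreat, beep)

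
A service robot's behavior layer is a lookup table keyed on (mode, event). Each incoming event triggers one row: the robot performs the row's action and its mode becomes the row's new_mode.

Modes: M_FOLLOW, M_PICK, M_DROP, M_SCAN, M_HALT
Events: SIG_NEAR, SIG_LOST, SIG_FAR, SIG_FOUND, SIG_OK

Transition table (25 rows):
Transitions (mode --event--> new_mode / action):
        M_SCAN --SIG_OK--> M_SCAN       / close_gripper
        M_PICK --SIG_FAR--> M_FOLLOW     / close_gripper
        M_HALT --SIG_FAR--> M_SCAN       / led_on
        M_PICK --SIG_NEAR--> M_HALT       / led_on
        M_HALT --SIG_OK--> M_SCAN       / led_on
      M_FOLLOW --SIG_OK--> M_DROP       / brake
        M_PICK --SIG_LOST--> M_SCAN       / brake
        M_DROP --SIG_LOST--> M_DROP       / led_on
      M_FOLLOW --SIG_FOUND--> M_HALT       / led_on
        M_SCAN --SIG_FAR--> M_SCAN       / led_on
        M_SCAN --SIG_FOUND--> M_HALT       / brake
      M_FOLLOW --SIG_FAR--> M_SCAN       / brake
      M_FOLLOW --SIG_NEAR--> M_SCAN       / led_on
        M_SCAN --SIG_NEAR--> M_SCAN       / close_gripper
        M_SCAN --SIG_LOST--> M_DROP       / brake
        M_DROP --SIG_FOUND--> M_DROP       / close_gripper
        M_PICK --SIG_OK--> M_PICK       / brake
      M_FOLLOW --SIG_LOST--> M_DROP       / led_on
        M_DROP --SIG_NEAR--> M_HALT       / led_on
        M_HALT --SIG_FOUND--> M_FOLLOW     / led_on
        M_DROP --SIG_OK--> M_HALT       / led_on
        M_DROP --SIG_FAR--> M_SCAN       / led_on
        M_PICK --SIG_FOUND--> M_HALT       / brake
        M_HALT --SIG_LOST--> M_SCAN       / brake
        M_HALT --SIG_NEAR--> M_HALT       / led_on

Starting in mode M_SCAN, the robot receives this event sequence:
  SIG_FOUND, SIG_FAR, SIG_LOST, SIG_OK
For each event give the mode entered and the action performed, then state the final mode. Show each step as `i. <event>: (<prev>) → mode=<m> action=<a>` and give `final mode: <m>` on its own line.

1. SIG_FOUND: (M_SCAN) → mode=M_HALT action=brake
2. SIG_FAR: (M_HALT) → mode=M_SCAN action=led_on
3. SIG_LOST: (M_SCAN) → mode=M_DROP action=brake
4. SIG_OK: (M_DROP) → mode=M_HALT action=led_on

final mode: M_HALT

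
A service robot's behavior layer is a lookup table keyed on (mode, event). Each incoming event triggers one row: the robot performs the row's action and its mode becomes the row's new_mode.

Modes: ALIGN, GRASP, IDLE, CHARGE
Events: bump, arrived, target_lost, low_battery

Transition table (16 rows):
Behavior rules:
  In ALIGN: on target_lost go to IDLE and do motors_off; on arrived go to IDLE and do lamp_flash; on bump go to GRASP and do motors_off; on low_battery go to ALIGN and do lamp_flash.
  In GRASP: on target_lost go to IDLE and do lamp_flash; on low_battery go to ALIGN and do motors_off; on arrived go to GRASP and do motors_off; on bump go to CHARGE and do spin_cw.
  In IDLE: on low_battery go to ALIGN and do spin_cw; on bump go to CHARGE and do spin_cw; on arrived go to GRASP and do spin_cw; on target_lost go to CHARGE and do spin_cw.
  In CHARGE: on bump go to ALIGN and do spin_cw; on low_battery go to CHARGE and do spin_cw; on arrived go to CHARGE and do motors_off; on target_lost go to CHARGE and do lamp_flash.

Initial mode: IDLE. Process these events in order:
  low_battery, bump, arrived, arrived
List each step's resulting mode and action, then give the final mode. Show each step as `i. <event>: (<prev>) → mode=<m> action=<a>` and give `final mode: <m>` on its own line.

final mode: GRASP

1. low_battery: (IDLE) → mode=ALIGN action=spin_cw
2. bump: (ALIGN) → mode=GRASP action=motors_off
3. arrived: (GRASP) → mode=GRASP action=motors_off
4. arrived: (GRASP) → mode=GRASP action=motors_off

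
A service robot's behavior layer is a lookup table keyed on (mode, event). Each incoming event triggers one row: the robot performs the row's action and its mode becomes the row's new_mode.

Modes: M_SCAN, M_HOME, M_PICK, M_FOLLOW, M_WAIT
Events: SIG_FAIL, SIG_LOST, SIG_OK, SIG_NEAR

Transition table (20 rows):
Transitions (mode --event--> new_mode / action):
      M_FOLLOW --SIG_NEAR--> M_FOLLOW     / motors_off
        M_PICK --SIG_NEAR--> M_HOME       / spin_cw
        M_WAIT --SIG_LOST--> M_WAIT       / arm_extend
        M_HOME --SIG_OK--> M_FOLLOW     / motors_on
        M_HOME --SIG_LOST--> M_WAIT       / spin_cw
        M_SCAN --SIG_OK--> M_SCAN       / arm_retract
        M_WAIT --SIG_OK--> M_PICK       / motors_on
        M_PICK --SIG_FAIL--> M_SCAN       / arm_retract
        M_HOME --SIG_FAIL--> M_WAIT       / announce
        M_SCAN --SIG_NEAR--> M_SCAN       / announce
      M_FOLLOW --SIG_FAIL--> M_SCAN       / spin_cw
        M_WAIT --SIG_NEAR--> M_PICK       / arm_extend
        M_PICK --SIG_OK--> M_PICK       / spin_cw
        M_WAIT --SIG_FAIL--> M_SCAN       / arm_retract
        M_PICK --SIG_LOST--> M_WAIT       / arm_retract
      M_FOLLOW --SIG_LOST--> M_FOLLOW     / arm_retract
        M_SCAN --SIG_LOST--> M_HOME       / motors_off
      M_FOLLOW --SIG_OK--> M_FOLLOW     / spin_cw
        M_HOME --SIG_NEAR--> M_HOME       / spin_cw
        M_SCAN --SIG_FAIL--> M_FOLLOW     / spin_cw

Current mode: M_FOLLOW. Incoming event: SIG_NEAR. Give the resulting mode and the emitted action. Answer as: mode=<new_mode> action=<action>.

mode=M_FOLLOW action=motors_off

current mode = M_FOLLOW; filter table to that mode:
  (M_FOLLOW, SIG_NEAR) → (M_FOLLOW, motors_off)  ← event matches
  (M_FOLLOW, SIG_FAIL) → (M_SCAN, spin_cw)
  (M_FOLLOW, SIG_LOST) → (M_FOLLOW, arm_retract)
  (M_FOLLOW, SIG_OK) → (M_FOLLOW, spin_cw)
event = SIG_NEAR selects (M_FOLLOW, motors_off)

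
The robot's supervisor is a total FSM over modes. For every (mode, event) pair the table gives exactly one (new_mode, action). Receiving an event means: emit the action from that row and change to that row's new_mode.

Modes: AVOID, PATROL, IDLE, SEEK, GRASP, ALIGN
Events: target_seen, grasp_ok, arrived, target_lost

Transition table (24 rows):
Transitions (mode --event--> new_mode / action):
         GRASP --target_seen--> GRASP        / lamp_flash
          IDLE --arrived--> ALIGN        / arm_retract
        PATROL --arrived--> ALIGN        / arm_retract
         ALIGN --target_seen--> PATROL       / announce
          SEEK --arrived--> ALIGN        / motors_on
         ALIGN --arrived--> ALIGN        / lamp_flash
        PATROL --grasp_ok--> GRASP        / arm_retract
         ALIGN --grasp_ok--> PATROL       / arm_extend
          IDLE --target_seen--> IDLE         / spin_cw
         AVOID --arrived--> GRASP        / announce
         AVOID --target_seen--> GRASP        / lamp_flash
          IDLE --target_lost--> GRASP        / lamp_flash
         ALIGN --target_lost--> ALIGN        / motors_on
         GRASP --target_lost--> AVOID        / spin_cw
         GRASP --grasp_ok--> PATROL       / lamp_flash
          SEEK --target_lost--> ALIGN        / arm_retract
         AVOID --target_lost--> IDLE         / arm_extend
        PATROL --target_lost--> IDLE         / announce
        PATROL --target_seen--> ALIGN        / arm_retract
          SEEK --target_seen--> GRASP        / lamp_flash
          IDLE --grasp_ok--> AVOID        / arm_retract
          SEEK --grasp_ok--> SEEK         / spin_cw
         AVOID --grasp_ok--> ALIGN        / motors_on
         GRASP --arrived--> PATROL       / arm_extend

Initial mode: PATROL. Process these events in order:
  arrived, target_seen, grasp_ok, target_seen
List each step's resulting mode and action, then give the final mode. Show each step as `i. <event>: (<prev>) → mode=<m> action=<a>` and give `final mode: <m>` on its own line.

final mode: GRASP

1. arrived: (PATROL) → mode=ALIGN action=arm_retract
2. target_seen: (ALIGN) → mode=PATROL action=announce
3. grasp_ok: (PATROL) → mode=GRASP action=arm_retract
4. target_seen: (GRASP) → mode=GRASP action=lamp_flash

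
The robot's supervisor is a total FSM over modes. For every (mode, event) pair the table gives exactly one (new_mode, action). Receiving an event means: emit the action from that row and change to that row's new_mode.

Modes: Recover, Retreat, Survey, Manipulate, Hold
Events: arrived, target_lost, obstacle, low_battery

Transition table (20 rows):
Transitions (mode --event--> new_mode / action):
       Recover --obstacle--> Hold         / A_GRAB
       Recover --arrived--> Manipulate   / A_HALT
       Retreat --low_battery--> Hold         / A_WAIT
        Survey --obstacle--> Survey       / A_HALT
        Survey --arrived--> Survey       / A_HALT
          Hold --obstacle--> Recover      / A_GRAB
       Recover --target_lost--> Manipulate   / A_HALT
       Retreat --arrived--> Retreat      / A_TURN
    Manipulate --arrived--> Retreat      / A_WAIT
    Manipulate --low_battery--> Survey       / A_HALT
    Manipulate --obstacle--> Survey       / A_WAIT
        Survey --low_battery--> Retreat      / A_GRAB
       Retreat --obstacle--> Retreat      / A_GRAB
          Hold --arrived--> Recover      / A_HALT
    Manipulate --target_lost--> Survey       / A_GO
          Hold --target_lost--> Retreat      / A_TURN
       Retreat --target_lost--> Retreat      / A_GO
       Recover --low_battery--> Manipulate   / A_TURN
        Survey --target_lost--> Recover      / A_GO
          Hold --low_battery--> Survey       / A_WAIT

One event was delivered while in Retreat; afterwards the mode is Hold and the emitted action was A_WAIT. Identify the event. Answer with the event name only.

try arrived: (Retreat, arrived) → (Retreat, A_TURN)
try target_lost: (Retreat, target_lost) → (Retreat, A_GO)
try obstacle: (Retreat, obstacle) → (Retreat, A_GRAB)
try low_battery: (Retreat, low_battery) → (Hold, A_WAIT)  ← matches

low_battery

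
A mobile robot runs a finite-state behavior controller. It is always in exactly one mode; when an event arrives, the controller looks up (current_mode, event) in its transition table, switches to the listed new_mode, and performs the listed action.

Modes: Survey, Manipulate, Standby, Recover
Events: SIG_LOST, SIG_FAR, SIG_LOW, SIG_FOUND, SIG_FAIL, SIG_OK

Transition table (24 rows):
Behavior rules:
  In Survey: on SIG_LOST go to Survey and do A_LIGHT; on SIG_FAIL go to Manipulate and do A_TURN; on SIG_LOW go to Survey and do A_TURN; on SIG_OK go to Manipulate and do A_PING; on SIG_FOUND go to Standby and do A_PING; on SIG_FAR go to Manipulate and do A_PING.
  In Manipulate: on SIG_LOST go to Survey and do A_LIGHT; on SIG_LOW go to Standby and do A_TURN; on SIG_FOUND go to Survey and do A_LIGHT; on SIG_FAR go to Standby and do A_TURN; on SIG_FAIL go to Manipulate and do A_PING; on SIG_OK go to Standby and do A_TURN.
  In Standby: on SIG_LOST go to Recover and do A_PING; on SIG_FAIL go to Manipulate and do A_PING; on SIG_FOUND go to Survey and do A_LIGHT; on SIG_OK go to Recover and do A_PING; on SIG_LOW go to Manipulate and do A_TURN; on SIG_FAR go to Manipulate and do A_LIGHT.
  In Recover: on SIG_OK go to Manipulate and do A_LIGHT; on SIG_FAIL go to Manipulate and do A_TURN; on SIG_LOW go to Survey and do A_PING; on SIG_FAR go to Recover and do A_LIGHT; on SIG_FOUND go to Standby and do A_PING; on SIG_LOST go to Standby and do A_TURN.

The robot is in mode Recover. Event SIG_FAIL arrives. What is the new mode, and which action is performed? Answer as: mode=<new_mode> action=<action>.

mode=Manipulate action=A_TURN

current mode = Recover; filter table to that mode:
  (Recover, SIG_OK) → (Manipulate, A_LIGHT)
  (Recover, SIG_FAIL) → (Manipulate, A_TURN)  ← event matches
  (Recover, SIG_LOW) → (Survey, A_PING)
  (Recover, SIG_FAR) → (Recover, A_LIGHT)
  (Recover, SIG_FOUND) → (Standby, A_PING)
  (Recover, SIG_LOST) → (Standby, A_TURN)
event = SIG_FAIL selects (Manipulate, A_TURN)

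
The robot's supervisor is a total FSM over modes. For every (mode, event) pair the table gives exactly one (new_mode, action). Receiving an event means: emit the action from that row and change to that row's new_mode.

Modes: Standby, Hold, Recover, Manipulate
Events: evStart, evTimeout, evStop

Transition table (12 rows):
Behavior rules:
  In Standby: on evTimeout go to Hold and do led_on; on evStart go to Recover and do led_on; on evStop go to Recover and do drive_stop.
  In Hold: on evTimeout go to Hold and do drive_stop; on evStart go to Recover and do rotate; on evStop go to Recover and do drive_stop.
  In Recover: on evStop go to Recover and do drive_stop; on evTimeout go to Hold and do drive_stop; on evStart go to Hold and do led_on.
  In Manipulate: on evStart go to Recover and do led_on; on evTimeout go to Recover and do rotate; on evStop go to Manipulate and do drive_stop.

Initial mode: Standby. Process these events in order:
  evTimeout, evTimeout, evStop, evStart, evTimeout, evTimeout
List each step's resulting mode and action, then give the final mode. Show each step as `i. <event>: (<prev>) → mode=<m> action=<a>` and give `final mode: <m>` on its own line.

final mode: Hold

1. evTimeout: (Standby) → mode=Hold action=led_on
2. evTimeout: (Hold) → mode=Hold action=drive_stop
3. evStop: (Hold) → mode=Recover action=drive_stop
4. evStart: (Recover) → mode=Hold action=led_on
5. evTimeout: (Hold) → mode=Hold action=drive_stop
6. evTimeout: (Hold) → mode=Hold action=drive_stop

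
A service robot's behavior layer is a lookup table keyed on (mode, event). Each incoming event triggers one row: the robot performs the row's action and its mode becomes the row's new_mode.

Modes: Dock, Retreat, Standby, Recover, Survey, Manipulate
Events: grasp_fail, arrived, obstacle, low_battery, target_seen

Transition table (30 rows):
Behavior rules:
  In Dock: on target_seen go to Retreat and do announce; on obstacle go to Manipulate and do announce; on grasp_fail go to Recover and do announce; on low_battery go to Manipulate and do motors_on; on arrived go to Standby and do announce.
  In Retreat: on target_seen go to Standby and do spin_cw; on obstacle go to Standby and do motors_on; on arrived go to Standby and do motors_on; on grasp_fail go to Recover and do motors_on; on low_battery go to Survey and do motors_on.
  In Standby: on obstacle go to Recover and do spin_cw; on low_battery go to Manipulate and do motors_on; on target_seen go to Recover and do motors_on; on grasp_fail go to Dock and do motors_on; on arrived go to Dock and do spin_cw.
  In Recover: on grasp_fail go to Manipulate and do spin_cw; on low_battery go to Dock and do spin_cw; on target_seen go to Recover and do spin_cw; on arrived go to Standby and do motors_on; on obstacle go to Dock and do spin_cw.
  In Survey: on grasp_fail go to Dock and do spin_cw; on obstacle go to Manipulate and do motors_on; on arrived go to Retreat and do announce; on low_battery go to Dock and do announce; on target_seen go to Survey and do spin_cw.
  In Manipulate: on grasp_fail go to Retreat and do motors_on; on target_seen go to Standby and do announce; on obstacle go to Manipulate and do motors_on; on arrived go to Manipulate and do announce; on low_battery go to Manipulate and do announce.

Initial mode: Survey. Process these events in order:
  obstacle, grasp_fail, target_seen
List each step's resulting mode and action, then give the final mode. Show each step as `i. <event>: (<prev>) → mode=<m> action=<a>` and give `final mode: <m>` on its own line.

final mode: Standby

1. obstacle: (Survey) → mode=Manipulate action=motors_on
2. grasp_fail: (Manipulate) → mode=Retreat action=motors_on
3. target_seen: (Retreat) → mode=Standby action=spin_cw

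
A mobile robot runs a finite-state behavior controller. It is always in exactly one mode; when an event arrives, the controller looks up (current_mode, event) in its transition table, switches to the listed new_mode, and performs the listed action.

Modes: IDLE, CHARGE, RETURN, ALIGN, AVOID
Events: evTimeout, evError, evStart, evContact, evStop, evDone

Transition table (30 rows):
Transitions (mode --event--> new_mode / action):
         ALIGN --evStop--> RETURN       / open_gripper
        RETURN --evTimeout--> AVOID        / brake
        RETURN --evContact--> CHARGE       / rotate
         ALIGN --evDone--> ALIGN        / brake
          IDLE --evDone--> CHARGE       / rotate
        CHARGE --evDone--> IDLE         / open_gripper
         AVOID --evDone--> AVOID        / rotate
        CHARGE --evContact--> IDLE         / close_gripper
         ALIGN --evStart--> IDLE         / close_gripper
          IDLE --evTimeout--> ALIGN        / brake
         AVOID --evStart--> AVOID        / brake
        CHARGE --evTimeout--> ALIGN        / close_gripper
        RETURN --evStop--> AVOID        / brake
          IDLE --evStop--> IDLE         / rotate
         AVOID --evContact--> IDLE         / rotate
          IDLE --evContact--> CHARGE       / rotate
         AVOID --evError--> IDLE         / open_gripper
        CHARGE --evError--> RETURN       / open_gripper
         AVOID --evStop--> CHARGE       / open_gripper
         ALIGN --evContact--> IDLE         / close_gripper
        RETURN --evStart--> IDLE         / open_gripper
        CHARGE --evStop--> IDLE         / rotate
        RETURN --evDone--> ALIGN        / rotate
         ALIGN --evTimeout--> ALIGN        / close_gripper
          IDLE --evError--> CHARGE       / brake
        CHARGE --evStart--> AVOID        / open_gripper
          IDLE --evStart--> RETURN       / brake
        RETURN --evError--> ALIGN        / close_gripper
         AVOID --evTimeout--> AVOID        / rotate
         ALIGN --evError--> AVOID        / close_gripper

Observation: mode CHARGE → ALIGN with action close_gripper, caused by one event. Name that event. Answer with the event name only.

try evTimeout: (CHARGE, evTimeout) → (ALIGN, close_gripper)  ← matches
try evError: (CHARGE, evError) → (RETURN, open_gripper)
try evStart: (CHARGE, evStart) → (AVOID, open_gripper)
try evContact: (CHARGE, evContact) → (IDLE, close_gripper)
try evStop: (CHARGE, evStop) → (IDLE, rotate)
try evDone: (CHARGE, evDone) → (IDLE, open_gripper)

evTimeout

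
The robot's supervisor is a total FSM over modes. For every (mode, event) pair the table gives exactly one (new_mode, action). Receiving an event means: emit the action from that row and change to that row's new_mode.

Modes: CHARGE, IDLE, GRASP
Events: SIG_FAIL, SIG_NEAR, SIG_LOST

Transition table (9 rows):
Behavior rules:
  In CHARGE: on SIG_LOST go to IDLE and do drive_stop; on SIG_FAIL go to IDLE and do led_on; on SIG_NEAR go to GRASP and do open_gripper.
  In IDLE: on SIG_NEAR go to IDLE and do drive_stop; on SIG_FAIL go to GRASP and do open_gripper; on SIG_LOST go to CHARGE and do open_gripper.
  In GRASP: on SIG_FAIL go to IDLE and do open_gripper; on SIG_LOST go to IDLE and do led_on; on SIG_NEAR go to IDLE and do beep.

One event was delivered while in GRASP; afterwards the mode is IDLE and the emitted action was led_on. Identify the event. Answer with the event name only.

try SIG_FAIL: (GRASP, SIG_FAIL) → (IDLE, open_gripper)
try SIG_NEAR: (GRASP, SIG_NEAR) → (IDLE, beep)
try SIG_LOST: (GRASP, SIG_LOST) → (IDLE, led_on)  ← matches

SIG_LOST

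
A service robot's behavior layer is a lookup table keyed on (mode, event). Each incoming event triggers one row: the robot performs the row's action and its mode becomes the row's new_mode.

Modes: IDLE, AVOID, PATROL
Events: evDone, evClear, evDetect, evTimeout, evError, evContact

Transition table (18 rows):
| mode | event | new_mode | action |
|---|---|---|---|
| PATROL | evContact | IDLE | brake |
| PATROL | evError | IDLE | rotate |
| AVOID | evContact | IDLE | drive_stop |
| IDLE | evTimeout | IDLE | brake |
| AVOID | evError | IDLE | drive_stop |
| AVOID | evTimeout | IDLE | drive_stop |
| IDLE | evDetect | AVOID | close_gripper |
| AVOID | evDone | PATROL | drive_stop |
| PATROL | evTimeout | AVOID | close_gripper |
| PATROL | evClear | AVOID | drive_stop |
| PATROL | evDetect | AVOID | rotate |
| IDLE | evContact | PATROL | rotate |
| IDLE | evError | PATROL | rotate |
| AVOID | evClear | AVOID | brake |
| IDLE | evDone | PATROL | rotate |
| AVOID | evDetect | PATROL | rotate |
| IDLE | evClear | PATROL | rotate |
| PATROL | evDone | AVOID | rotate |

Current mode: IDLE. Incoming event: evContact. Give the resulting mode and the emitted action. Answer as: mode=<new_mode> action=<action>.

mode=PATROL action=rotate

current mode = IDLE; filter table to that mode:
  (IDLE, evTimeout) → (IDLE, brake)
  (IDLE, evDetect) → (AVOID, close_gripper)
  (IDLE, evContact) → (PATROL, rotate)  ← event matches
  (IDLE, evError) → (PATROL, rotate)
  (IDLE, evDone) → (PATROL, rotate)
  (IDLE, evClear) → (PATROL, rotate)
event = evContact selects (PATROL, rotate)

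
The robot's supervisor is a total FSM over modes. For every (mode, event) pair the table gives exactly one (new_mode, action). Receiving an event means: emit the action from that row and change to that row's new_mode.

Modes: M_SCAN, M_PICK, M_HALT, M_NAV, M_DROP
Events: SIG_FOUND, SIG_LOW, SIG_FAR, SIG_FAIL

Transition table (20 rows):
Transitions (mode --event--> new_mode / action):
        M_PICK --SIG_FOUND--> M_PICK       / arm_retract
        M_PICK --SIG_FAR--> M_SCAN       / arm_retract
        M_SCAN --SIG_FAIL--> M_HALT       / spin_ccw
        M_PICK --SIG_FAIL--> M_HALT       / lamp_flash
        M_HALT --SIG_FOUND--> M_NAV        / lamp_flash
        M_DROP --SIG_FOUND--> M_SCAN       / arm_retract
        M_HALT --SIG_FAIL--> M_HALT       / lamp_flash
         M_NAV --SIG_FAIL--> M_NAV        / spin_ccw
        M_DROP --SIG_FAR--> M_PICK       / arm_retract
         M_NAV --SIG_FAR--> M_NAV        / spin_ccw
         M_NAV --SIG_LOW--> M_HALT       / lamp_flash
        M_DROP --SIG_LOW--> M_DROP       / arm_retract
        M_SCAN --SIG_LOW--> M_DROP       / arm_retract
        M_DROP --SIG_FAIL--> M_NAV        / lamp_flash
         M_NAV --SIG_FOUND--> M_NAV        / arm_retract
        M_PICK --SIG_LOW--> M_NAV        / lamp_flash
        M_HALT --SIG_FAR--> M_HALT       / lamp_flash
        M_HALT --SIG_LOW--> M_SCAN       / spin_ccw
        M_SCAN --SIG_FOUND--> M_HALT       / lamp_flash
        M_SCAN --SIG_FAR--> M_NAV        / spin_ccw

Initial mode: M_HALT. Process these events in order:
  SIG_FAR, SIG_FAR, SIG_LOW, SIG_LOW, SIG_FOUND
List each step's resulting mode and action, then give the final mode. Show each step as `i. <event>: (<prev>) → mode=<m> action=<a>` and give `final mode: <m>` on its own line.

1. SIG_FAR: (M_HALT) → mode=M_HALT action=lamp_flash
2. SIG_FAR: (M_HALT) → mode=M_HALT action=lamp_flash
3. SIG_LOW: (M_HALT) → mode=M_SCAN action=spin_ccw
4. SIG_LOW: (M_SCAN) → mode=M_DROP action=arm_retract
5. SIG_FOUND: (M_DROP) → mode=M_SCAN action=arm_retract

final mode: M_SCAN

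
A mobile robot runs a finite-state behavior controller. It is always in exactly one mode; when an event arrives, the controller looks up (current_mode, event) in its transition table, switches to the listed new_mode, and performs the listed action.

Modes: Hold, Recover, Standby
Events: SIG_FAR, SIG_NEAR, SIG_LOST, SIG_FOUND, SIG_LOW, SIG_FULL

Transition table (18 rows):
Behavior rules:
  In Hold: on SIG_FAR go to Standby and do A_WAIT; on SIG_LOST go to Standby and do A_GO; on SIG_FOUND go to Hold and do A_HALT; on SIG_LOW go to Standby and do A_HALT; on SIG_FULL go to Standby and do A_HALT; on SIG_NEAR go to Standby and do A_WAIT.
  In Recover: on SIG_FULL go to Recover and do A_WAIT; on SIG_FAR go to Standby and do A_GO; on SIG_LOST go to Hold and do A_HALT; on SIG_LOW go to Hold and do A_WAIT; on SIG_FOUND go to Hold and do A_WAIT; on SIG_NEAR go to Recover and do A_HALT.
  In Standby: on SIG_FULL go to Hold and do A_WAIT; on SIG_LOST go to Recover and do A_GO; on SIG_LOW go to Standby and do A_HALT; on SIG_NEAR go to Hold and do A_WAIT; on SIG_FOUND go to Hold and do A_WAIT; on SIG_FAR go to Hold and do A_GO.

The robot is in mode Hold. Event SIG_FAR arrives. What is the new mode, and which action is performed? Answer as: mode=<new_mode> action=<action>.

current mode = Hold; filter table to that mode:
  (Hold, SIG_FAR) → (Standby, A_WAIT)  ← event matches
  (Hold, SIG_LOST) → (Standby, A_GO)
  (Hold, SIG_FOUND) → (Hold, A_HALT)
  (Hold, SIG_LOW) → (Standby, A_HALT)
  (Hold, SIG_FULL) → (Standby, A_HALT)
  (Hold, SIG_NEAR) → (Standby, A_WAIT)
event = SIG_FAR selects (Standby, A_WAIT)

mode=Standby action=A_WAIT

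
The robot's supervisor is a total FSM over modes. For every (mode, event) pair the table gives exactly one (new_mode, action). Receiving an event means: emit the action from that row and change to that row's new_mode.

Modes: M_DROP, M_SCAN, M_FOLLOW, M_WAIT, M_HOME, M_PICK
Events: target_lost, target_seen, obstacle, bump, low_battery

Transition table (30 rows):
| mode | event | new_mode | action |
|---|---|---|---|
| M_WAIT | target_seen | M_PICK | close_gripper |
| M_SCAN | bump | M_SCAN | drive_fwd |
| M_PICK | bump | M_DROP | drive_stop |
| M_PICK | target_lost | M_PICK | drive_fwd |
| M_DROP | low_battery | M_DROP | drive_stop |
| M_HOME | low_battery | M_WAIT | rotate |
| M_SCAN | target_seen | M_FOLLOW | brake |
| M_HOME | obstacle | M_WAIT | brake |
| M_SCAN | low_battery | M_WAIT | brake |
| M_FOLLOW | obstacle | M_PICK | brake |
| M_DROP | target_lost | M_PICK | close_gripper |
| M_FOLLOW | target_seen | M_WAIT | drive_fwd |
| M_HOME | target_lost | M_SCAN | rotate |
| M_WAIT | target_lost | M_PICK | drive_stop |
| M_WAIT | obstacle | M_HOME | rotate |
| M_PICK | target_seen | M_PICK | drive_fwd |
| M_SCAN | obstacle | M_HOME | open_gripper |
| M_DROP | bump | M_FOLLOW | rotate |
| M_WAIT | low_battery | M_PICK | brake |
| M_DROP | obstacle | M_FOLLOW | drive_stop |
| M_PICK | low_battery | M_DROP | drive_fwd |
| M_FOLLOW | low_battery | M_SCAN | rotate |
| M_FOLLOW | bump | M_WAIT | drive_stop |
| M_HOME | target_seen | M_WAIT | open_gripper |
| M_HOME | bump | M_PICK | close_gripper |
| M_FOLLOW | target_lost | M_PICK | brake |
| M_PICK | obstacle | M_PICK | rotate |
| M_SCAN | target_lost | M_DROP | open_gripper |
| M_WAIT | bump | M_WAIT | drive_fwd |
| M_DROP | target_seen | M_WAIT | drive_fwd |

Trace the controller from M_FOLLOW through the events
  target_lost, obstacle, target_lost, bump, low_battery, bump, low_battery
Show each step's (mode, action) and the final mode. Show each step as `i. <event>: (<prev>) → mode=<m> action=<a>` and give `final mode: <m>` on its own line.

1. target_lost: (M_FOLLOW) → mode=M_PICK action=brake
2. obstacle: (M_PICK) → mode=M_PICK action=rotate
3. target_lost: (M_PICK) → mode=M_PICK action=drive_fwd
4. bump: (M_PICK) → mode=M_DROP action=drive_stop
5. low_battery: (M_DROP) → mode=M_DROP action=drive_stop
6. bump: (M_DROP) → mode=M_FOLLOW action=rotate
7. low_battery: (M_FOLLOW) → mode=M_SCAN action=rotate

final mode: M_SCAN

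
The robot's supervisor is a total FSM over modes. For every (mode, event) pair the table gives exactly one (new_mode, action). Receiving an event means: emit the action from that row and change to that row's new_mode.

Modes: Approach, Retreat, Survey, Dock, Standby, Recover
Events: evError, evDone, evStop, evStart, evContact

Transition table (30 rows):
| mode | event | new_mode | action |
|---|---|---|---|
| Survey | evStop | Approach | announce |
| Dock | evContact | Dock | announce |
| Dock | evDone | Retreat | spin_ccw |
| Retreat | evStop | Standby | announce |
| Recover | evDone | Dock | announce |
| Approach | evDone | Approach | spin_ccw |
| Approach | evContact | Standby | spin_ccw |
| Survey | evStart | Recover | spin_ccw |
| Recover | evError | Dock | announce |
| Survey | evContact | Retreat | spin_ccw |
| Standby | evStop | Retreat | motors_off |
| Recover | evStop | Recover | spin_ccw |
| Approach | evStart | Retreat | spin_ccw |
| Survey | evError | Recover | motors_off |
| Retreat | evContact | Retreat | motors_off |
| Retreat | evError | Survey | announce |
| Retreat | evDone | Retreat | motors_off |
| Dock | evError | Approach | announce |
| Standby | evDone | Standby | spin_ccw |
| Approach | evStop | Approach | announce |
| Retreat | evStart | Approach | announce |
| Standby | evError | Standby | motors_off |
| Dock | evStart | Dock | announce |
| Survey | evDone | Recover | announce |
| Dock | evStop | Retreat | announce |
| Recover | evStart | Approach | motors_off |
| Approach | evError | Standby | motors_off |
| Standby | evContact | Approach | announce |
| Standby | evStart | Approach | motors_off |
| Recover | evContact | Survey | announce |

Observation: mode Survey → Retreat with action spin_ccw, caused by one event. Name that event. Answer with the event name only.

try evError: (Survey, evError) → (Recover, motors_off)
try evDone: (Survey, evDone) → (Recover, announce)
try evStop: (Survey, evStop) → (Approach, announce)
try evStart: (Survey, evStart) → (Recover, spin_ccw)
try evContact: (Survey, evContact) → (Retreat, spin_ccw)  ← matches

evContact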